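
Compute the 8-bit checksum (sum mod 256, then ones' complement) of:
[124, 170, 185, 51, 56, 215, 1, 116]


Sum = 918 mod 256 = 150
Complement = 105

105


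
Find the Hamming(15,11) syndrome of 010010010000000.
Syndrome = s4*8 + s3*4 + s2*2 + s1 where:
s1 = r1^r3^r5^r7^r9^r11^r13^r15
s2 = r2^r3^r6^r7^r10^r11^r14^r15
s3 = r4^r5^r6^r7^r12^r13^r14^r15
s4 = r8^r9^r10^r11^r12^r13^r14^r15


s1=1, s2=1, s3=1, s4=1

Syndrome = 15 (error at position 15)


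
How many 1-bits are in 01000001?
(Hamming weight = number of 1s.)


Counting 1s in 01000001

2


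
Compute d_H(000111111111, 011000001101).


XOR: 011111110010
Count of 1s: 8

8


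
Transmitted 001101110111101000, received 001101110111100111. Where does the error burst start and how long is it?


XOR: 000000000000001111

Burst at position 14, length 4


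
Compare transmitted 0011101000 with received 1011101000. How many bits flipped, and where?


XOR: 1000000000

1 error(s) at position(s): 0


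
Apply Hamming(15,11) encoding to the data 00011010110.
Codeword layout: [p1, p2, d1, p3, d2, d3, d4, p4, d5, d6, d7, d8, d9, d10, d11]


Parity bits: p1=0, p2=1, p3=1, p4=0

010100101010110


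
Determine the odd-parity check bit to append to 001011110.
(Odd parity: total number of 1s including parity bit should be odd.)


Number of 1s in data: 5
Parity bit: 0

0


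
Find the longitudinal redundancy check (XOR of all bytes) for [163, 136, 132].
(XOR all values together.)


XOR chain: 163 ^ 136 ^ 132 = 175

175


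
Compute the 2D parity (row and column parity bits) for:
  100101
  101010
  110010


Row parities: 111
Column parities: 111101

Row P: 111, Col P: 111101, Corner: 1


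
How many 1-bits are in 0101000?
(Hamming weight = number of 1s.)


Counting 1s in 0101000

2


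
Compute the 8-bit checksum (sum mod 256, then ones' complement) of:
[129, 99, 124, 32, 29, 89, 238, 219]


Sum = 959 mod 256 = 191
Complement = 64

64


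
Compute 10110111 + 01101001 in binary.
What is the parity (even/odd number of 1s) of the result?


10110111 = 183
01101001 = 105
Sum = 288 = 100100000
1s count = 2

even parity (2 ones in 100100000)


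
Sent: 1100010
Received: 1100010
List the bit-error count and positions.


XOR: 0000000

0 errors (received matches sent)


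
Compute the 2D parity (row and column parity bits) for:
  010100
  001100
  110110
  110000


Row parities: 0000
Column parities: 011110

Row P: 0000, Col P: 011110, Corner: 0


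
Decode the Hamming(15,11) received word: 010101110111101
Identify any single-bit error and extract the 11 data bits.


Syndrome = 0: no error detected

Data: 00110111101 (no errors)


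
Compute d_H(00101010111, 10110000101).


XOR: 10011010010
Count of 1s: 5

5


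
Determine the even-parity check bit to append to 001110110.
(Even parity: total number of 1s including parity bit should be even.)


Number of 1s in data: 5
Parity bit: 1

1


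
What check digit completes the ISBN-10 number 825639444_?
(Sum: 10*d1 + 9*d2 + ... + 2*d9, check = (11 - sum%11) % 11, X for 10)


Weighted sum: 279
279 mod 11 = 4

Check digit: 7


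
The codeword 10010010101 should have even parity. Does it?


Number of 1s: 5

No, parity error (5 ones)


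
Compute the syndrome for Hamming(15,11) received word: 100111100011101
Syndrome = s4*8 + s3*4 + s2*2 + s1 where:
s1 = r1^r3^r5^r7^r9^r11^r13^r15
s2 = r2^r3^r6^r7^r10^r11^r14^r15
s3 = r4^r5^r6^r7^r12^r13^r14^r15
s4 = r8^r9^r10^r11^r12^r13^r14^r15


s1=0, s2=0, s3=1, s4=0

Syndrome = 4 (error at position 4)


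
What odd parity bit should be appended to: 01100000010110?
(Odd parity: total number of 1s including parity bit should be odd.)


Number of 1s in data: 5
Parity bit: 0

0


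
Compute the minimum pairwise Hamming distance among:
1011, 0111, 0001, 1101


Comparing all pairs, minimum distance: 2
Can detect 1 errors, correct 0 errors

2


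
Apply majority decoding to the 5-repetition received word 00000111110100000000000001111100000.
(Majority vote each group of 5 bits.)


Groups: 00000, 11111, 01000, 00000, 00000, 11111, 00000
Majority votes: 0100010

0100010


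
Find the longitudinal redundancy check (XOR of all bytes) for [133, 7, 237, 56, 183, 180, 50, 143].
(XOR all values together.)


XOR chain: 133 ^ 7 ^ 237 ^ 56 ^ 183 ^ 180 ^ 50 ^ 143 = 233

233


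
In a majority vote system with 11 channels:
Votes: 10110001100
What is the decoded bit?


Ones: 5 out of 11
Threshold: 6

0 (5/11 voted 1)


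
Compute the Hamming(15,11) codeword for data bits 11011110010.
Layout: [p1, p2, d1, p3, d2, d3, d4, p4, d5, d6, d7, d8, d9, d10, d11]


Parity bits: p1=1, p2=1, p3=1, p4=0

111110101110010


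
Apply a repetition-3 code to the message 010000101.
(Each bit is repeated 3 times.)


Each bit -> 3 copies

000111000000000000111000111


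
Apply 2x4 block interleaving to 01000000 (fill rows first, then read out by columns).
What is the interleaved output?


Matrix:
  0100
  0000
Read columns: 00100000

00100000


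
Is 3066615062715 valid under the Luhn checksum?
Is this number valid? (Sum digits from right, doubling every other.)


Luhn sum = 49
49 mod 10 = 9

Invalid (Luhn sum mod 10 = 9)


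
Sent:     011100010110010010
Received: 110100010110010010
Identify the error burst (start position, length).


XOR: 101000000000000000

Burst at position 0, length 3


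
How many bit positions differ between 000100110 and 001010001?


XOR: 001110111
Count of 1s: 6

6


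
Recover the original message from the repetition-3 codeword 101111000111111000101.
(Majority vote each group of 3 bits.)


Groups: 101, 111, 000, 111, 111, 000, 101
Majority votes: 1101101

1101101


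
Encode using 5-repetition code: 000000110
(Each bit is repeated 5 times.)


Each bit -> 5 copies

000000000000000000000000000000111111111100000


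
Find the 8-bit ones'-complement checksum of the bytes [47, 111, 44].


Sum = 202 mod 256 = 202
Complement = 53

53


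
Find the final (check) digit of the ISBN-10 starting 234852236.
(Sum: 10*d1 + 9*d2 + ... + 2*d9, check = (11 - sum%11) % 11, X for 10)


Weighted sum: 204
204 mod 11 = 6

Check digit: 5


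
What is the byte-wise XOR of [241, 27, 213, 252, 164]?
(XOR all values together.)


XOR chain: 241 ^ 27 ^ 213 ^ 252 ^ 164 = 103

103


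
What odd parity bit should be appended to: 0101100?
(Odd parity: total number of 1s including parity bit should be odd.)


Number of 1s in data: 3
Parity bit: 0

0


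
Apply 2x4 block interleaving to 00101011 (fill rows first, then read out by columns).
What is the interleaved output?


Matrix:
  0010
  1011
Read columns: 01001101

01001101


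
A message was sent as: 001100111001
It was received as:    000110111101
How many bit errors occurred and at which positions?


XOR: 001010000100

3 error(s) at position(s): 2, 4, 9


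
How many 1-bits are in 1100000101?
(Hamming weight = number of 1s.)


Counting 1s in 1100000101

4


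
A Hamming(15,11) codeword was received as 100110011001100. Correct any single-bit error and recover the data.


Syndrome = 0: no error detected

Data: 01001001100 (no errors)


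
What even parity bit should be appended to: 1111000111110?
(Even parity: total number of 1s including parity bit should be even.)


Number of 1s in data: 9
Parity bit: 1

1


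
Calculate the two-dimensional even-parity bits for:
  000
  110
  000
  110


Row parities: 0000
Column parities: 000

Row P: 0000, Col P: 000, Corner: 0


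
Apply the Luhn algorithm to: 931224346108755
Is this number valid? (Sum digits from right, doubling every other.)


Luhn sum = 69
69 mod 10 = 9

Invalid (Luhn sum mod 10 = 9)


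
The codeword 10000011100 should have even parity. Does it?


Number of 1s: 4

Yes, parity is correct (4 ones)


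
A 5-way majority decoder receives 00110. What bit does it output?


Ones: 2 out of 5
Threshold: 3

0 (2/5 voted 1)


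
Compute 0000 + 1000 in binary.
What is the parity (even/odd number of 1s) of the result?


0000 = 0
1000 = 8
Sum = 8 = 1000
1s count = 1

odd parity (1 ones in 1000)


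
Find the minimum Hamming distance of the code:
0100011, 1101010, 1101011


Comparing all pairs, minimum distance: 1
Can detect 0 errors, correct 0 errors

1


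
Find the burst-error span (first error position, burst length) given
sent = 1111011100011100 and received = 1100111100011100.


XOR: 0011100000000000

Burst at position 2, length 3


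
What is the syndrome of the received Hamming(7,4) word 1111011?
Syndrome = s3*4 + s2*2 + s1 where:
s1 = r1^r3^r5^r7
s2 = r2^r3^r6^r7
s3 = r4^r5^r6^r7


s1=1, s2=0, s3=1

Syndrome = 5 (error at position 5)


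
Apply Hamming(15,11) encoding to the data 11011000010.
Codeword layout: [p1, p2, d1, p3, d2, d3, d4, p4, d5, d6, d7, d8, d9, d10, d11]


Parity bits: p1=0, p2=1, p3=1, p4=0

011110101000010


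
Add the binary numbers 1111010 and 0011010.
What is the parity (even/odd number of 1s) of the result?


1111010 = 122
0011010 = 26
Sum = 148 = 10010100
1s count = 3

odd parity (3 ones in 10010100)


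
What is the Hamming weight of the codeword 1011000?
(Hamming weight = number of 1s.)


Counting 1s in 1011000

3


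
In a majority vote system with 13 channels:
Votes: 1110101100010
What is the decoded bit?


Ones: 7 out of 13
Threshold: 7

1 (7/13 voted 1)


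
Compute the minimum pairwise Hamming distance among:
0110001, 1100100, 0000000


Comparing all pairs, minimum distance: 3
Can detect 2 errors, correct 1 errors

3


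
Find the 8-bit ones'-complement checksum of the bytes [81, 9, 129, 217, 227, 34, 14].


Sum = 711 mod 256 = 199
Complement = 56

56


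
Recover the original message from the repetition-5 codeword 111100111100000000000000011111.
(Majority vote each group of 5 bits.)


Groups: 11110, 01111, 00000, 00000, 00000, 11111
Majority votes: 110001

110001


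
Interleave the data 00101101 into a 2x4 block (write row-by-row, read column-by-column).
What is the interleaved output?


Matrix:
  0010
  1101
Read columns: 01011001

01011001


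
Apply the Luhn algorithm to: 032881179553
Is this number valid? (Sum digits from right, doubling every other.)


Luhn sum = 50
50 mod 10 = 0

Valid (Luhn sum mod 10 = 0)


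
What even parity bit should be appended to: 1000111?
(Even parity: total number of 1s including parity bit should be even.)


Number of 1s in data: 4
Parity bit: 0

0


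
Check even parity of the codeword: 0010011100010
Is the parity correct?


Number of 1s: 5

No, parity error (5 ones)


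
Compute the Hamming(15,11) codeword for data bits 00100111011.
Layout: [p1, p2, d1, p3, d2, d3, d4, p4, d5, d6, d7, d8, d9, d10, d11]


Parity bits: p1=0, p2=1, p3=0, p4=1

010001010111011


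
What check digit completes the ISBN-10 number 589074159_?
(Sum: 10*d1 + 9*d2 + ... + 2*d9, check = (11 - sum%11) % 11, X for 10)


Weighted sum: 293
293 mod 11 = 7

Check digit: 4


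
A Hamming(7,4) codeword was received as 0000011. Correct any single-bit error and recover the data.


Syndrome = 1: error at position 1

Data: 0011 (corrected bit 1)


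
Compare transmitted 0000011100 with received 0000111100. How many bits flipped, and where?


XOR: 0000100000

1 error(s) at position(s): 4


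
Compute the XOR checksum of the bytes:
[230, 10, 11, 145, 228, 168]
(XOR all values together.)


XOR chain: 230 ^ 10 ^ 11 ^ 145 ^ 228 ^ 168 = 58

58


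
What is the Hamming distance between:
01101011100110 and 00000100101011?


XOR: 01101111001101
Count of 1s: 9

9


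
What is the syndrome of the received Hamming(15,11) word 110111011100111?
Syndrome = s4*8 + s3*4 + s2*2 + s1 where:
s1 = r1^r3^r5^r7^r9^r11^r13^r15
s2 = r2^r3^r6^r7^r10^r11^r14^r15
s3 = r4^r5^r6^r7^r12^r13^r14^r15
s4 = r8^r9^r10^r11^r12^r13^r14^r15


s1=1, s2=1, s3=0, s4=0

Syndrome = 3 (error at position 3)


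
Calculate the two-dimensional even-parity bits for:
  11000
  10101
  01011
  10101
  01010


Row parities: 01110
Column parities: 11001

Row P: 01110, Col P: 11001, Corner: 1


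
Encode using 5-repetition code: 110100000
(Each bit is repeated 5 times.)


Each bit -> 5 copies

111111111100000111110000000000000000000000000


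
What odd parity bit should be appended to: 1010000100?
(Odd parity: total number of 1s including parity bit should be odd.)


Number of 1s in data: 3
Parity bit: 0

0


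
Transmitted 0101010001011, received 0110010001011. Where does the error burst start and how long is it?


XOR: 0011000000000

Burst at position 2, length 2


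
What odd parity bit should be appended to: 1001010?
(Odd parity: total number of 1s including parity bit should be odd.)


Number of 1s in data: 3
Parity bit: 0

0


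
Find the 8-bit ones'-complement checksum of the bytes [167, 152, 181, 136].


Sum = 636 mod 256 = 124
Complement = 131

131


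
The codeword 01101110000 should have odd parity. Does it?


Number of 1s: 5

Yes, parity is correct (5 ones)


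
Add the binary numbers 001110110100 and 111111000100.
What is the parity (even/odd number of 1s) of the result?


001110110100 = 948
111111000100 = 4036
Sum = 4984 = 1001101111000
1s count = 7

odd parity (7 ones in 1001101111000)


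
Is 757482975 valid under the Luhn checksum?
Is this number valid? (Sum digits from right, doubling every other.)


Luhn sum = 54
54 mod 10 = 4

Invalid (Luhn sum mod 10 = 4)


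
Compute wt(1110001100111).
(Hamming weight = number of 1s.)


Counting 1s in 1110001100111

8


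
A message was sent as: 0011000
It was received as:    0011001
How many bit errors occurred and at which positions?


XOR: 0000001

1 error(s) at position(s): 6


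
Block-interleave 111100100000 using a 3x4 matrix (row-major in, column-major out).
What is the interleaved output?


Matrix:
  1111
  0010
  0000
Read columns: 100100110100

100100110100


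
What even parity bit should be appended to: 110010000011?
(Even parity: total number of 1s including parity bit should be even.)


Number of 1s in data: 5
Parity bit: 1

1


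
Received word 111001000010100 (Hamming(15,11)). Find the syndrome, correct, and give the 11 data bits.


Syndrome = 0: no error detected

Data: 10100010100 (no errors)


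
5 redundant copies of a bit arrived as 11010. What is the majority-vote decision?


Ones: 3 out of 5
Threshold: 3

1 (3/5 voted 1)


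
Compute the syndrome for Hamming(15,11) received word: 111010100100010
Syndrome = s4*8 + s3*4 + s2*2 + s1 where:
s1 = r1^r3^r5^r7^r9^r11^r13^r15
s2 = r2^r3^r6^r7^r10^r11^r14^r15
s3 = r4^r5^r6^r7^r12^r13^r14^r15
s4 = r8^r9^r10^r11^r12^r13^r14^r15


s1=0, s2=1, s3=1, s4=0

Syndrome = 6 (error at position 6)


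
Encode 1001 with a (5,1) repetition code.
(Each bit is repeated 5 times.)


Each bit -> 5 copies

11111000000000011111


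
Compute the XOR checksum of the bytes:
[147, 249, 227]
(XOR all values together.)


XOR chain: 147 ^ 249 ^ 227 = 137

137


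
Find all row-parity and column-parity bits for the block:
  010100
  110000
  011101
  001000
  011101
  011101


Row parities: 000100
Column parities: 110001

Row P: 000100, Col P: 110001, Corner: 1


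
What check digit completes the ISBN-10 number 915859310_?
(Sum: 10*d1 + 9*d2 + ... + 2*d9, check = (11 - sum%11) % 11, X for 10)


Weighted sum: 285
285 mod 11 = 10

Check digit: 1


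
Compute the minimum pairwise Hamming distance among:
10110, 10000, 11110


Comparing all pairs, minimum distance: 1
Can detect 0 errors, correct 0 errors

1


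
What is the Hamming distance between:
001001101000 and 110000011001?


XOR: 111001110001
Count of 1s: 7

7


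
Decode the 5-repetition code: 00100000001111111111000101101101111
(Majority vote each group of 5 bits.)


Groups: 00100, 00000, 11111, 11111, 00010, 11011, 01111
Majority votes: 0011011

0011011


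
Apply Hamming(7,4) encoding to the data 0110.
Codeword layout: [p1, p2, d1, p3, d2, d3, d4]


Parity bits: p1=1, p2=1, p3=0

1100110


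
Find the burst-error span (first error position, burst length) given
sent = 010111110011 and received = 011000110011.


XOR: 001111000000

Burst at position 2, length 4


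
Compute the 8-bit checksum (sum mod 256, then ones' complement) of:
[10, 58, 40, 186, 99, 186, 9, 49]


Sum = 637 mod 256 = 125
Complement = 130

130


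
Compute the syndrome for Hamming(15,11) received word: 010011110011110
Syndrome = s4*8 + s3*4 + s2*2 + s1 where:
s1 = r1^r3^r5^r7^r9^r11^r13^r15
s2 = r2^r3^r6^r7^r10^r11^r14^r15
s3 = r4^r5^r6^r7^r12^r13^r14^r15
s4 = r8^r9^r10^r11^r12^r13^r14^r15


s1=0, s2=1, s3=0, s4=1

Syndrome = 10 (error at position 10)


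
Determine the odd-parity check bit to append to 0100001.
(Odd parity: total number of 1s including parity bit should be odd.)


Number of 1s in data: 2
Parity bit: 1

1


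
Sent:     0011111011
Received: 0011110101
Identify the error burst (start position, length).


XOR: 0000001110

Burst at position 6, length 3


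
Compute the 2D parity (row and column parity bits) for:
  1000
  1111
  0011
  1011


Row parities: 1001
Column parities: 1111

Row P: 1001, Col P: 1111, Corner: 0


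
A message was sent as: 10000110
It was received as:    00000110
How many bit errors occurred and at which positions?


XOR: 10000000

1 error(s) at position(s): 0


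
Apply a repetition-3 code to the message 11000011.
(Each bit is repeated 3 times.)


Each bit -> 3 copies

111111000000000000111111


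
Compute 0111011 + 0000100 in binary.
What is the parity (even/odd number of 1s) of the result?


0111011 = 59
0000100 = 4
Sum = 63 = 111111
1s count = 6

even parity (6 ones in 111111)


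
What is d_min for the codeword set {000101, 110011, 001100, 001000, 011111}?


Comparing all pairs, minimum distance: 1
Can detect 0 errors, correct 0 errors

1


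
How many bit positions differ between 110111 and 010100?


XOR: 100011
Count of 1s: 3

3


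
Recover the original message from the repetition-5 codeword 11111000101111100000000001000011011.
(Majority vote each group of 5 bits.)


Groups: 11111, 00010, 11111, 00000, 00000, 10000, 11011
Majority votes: 1010001

1010001


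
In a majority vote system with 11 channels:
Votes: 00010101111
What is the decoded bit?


Ones: 6 out of 11
Threshold: 6

1 (6/11 voted 1)


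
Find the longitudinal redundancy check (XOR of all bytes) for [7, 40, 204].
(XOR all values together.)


XOR chain: 7 ^ 40 ^ 204 = 227

227


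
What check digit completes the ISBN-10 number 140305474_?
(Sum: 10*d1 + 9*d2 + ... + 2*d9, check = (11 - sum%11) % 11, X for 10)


Weighted sum: 137
137 mod 11 = 5

Check digit: 6


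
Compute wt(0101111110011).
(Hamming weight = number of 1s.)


Counting 1s in 0101111110011

9


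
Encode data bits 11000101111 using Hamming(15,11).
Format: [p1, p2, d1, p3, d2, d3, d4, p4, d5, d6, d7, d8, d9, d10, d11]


Parity bits: p1=0, p2=0, p3=1, p4=1

001110010101111


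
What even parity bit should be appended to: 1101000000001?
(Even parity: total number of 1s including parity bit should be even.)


Number of 1s in data: 4
Parity bit: 0

0


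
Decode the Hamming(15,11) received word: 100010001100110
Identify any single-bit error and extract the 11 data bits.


Syndrome = 4: error at position 4

Data: 01001100110 (corrected bit 4)


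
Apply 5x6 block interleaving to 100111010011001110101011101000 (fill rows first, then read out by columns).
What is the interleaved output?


Matrix:
  100111
  010011
  001110
  101011
  101000
Read columns: 100110100000111101001111011010

100110100000111101001111011010


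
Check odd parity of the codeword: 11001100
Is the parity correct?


Number of 1s: 4

No, parity error (4 ones)


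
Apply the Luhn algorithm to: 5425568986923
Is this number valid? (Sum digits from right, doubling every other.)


Luhn sum = 68
68 mod 10 = 8

Invalid (Luhn sum mod 10 = 8)


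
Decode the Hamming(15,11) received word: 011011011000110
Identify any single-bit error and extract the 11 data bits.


Syndrome = 0: no error detected

Data: 11101000110 (no errors)


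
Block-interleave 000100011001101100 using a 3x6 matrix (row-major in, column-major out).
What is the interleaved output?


Matrix:
  000100
  011001
  101100
Read columns: 001010011101000010

001010011101000010


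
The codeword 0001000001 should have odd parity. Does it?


Number of 1s: 2

No, parity error (2 ones)


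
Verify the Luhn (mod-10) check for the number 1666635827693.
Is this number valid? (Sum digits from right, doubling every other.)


Luhn sum = 62
62 mod 10 = 2

Invalid (Luhn sum mod 10 = 2)


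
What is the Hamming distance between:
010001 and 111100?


XOR: 101101
Count of 1s: 4

4


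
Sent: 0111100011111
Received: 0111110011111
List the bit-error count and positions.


XOR: 0000010000000

1 error(s) at position(s): 5


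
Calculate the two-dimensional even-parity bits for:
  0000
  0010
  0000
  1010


Row parities: 0100
Column parities: 1000

Row P: 0100, Col P: 1000, Corner: 1


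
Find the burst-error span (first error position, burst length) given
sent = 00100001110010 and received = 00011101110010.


XOR: 00111100000000

Burst at position 2, length 4


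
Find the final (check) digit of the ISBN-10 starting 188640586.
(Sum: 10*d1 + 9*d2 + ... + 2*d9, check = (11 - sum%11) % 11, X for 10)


Weighted sum: 268
268 mod 11 = 4

Check digit: 7


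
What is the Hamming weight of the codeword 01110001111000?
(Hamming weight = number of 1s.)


Counting 1s in 01110001111000

7


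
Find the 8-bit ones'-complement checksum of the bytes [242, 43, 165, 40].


Sum = 490 mod 256 = 234
Complement = 21

21


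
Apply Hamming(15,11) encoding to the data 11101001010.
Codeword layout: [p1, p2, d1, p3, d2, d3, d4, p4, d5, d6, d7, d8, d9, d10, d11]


Parity bits: p1=1, p2=1, p3=0, p4=1

111011011001010


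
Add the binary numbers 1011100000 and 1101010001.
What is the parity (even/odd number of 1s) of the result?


1011100000 = 736
1101010001 = 849
Sum = 1585 = 11000110001
1s count = 5

odd parity (5 ones in 11000110001)


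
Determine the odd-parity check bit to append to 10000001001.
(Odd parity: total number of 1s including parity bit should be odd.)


Number of 1s in data: 3
Parity bit: 0

0


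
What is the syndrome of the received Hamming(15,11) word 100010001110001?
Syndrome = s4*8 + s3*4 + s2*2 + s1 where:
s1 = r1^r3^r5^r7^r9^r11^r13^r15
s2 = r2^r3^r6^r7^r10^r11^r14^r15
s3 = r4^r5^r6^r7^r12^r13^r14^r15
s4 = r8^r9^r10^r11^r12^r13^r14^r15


s1=1, s2=1, s3=0, s4=0

Syndrome = 3 (error at position 3)


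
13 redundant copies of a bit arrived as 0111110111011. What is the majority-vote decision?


Ones: 10 out of 13
Threshold: 7

1 (10/13 voted 1)


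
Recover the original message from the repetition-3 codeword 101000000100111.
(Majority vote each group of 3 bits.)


Groups: 101, 000, 000, 100, 111
Majority votes: 10001

10001


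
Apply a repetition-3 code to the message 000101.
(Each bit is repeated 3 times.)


Each bit -> 3 copies

000000000111000111


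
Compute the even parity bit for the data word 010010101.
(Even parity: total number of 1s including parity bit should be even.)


Number of 1s in data: 4
Parity bit: 0

0


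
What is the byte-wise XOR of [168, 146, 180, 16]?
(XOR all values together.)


XOR chain: 168 ^ 146 ^ 180 ^ 16 = 158

158


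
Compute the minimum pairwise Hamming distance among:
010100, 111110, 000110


Comparing all pairs, minimum distance: 2
Can detect 1 errors, correct 0 errors

2


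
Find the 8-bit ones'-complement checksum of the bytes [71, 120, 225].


Sum = 416 mod 256 = 160
Complement = 95

95


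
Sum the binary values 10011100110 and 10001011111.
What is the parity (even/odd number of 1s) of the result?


10011100110 = 1254
10001011111 = 1119
Sum = 2373 = 100101000101
1s count = 5

odd parity (5 ones in 100101000101)


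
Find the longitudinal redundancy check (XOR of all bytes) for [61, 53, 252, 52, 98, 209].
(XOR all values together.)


XOR chain: 61 ^ 53 ^ 252 ^ 52 ^ 98 ^ 209 = 115

115


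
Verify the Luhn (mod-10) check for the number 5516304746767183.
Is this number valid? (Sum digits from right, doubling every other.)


Luhn sum = 76
76 mod 10 = 6

Invalid (Luhn sum mod 10 = 6)


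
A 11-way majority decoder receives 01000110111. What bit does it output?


Ones: 6 out of 11
Threshold: 6

1 (6/11 voted 1)


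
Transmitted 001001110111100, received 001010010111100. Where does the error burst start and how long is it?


XOR: 000011100000000

Burst at position 4, length 3


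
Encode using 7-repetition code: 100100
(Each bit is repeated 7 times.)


Each bit -> 7 copies

111111100000000000000111111100000000000000


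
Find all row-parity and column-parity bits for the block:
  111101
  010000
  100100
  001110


Row parities: 1101
Column parities: 000111

Row P: 1101, Col P: 000111, Corner: 1


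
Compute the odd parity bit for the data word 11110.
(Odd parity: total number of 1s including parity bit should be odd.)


Number of 1s in data: 4
Parity bit: 1

1


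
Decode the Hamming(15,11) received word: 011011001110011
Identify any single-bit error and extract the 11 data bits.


Syndrome = 11: error at position 11

Data: 11101100011 (corrected bit 11)


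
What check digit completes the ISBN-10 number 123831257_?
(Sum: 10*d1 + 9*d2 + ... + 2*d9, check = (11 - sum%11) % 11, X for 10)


Weighted sum: 168
168 mod 11 = 3

Check digit: 8


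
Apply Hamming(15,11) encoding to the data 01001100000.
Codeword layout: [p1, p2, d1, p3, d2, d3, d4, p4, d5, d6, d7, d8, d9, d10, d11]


Parity bits: p1=0, p2=1, p3=1, p4=0

010110001100000


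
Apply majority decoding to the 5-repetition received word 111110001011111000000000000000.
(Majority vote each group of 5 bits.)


Groups: 11111, 00010, 11111, 00000, 00000, 00000
Majority votes: 101000

101000


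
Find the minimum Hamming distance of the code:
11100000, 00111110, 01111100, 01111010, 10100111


Comparing all pairs, minimum distance: 2
Can detect 1 errors, correct 0 errors

2


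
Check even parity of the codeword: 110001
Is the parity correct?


Number of 1s: 3

No, parity error (3 ones)


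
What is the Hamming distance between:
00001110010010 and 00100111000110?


XOR: 00101001010100
Count of 1s: 5

5


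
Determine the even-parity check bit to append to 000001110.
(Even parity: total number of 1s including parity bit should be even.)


Number of 1s in data: 3
Parity bit: 1

1


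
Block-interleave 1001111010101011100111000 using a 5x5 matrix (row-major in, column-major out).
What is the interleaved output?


Matrix:
  10011
  11010
  10101
  11001
  11000
Read columns: 1111101011001001100010110

1111101011001001100010110


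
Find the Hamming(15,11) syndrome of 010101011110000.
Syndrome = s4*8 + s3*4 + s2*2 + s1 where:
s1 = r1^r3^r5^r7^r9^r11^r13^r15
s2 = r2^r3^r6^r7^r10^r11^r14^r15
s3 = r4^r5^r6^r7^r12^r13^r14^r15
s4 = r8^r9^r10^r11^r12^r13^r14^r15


s1=0, s2=0, s3=0, s4=0

Syndrome = 0 (no error)


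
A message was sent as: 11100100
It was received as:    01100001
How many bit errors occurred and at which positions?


XOR: 10000101

3 error(s) at position(s): 0, 5, 7


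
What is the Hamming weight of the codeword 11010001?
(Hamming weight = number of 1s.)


Counting 1s in 11010001

4


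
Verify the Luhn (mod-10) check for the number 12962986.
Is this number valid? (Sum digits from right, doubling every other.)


Luhn sum = 45
45 mod 10 = 5

Invalid (Luhn sum mod 10 = 5)


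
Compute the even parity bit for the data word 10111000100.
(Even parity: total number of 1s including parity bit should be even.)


Number of 1s in data: 5
Parity bit: 1

1


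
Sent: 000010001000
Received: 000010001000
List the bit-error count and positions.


XOR: 000000000000

0 errors (received matches sent)


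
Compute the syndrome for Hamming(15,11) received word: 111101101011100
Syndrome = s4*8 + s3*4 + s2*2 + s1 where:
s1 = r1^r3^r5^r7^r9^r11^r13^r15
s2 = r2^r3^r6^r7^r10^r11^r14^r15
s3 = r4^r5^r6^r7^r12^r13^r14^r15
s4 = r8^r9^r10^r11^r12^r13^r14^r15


s1=0, s2=1, s3=1, s4=0

Syndrome = 6 (error at position 6)


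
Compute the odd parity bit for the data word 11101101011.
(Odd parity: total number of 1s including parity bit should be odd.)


Number of 1s in data: 8
Parity bit: 1

1


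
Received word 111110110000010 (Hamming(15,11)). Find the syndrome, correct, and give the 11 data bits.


Syndrome = 0: no error detected

Data: 11010000010 (no errors)


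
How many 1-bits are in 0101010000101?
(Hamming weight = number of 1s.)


Counting 1s in 0101010000101

5


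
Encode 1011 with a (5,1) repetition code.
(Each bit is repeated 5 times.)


Each bit -> 5 copies

11111000001111111111


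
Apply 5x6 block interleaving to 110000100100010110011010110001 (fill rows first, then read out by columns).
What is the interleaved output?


Matrix:
  110000
  100100
  010110
  011010
  110001
Read columns: 110011011100010011000011000001

110011011100010011000011000001


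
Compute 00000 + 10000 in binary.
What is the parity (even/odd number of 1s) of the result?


00000 = 0
10000 = 16
Sum = 16 = 10000
1s count = 1

odd parity (1 ones in 10000)


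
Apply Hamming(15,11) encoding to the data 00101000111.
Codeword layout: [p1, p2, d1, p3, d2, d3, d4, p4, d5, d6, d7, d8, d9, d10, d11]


Parity bits: p1=1, p2=1, p3=0, p4=0

110001001000111


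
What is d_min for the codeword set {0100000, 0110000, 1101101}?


Comparing all pairs, minimum distance: 1
Can detect 0 errors, correct 0 errors

1


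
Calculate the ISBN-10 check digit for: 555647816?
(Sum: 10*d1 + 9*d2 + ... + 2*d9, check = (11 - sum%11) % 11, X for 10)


Weighted sum: 283
283 mod 11 = 8

Check digit: 3


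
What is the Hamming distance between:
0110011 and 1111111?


XOR: 1001100
Count of 1s: 3

3


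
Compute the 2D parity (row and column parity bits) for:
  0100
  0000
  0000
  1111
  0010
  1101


Row parities: 100011
Column parities: 0100

Row P: 100011, Col P: 0100, Corner: 1


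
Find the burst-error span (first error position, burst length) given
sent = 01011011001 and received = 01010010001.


XOR: 00001001000

Burst at position 4, length 4


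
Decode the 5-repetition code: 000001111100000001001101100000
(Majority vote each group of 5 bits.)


Groups: 00000, 11111, 00000, 00100, 11011, 00000
Majority votes: 010010

010010


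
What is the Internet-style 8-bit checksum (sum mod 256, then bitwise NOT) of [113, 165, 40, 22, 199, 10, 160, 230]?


Sum = 939 mod 256 = 171
Complement = 84

84


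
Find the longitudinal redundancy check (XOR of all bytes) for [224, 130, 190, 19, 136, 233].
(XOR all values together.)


XOR chain: 224 ^ 130 ^ 190 ^ 19 ^ 136 ^ 233 = 174

174


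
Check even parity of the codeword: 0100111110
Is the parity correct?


Number of 1s: 6

Yes, parity is correct (6 ones)


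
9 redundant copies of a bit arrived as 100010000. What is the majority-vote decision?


Ones: 2 out of 9
Threshold: 5

0 (2/9 voted 1)


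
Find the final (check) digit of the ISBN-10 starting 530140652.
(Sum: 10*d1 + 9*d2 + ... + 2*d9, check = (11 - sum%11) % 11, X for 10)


Weighted sum: 151
151 mod 11 = 8

Check digit: 3


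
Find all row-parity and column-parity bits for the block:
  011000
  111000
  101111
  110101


Row parities: 0110
Column parities: 111010

Row P: 0110, Col P: 111010, Corner: 0


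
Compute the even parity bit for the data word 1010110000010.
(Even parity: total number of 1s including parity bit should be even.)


Number of 1s in data: 5
Parity bit: 1

1


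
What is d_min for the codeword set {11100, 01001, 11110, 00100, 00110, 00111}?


Comparing all pairs, minimum distance: 1
Can detect 0 errors, correct 0 errors

1


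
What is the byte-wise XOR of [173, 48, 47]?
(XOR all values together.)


XOR chain: 173 ^ 48 ^ 47 = 178

178


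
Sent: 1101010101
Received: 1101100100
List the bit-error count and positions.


XOR: 0000110001

3 error(s) at position(s): 4, 5, 9


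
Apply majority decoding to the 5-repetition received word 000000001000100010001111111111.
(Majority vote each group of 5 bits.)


Groups: 00000, 00010, 00100, 01000, 11111, 11111
Majority votes: 000011

000011


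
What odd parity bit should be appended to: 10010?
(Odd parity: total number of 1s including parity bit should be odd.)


Number of 1s in data: 2
Parity bit: 1

1


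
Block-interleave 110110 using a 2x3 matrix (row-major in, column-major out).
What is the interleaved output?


Matrix:
  110
  110
Read columns: 111100

111100


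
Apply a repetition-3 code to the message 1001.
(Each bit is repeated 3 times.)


Each bit -> 3 copies

111000000111


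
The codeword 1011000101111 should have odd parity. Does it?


Number of 1s: 8

No, parity error (8 ones)


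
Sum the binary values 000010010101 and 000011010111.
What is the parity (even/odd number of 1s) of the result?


000010010101 = 149
000011010111 = 215
Sum = 364 = 101101100
1s count = 5

odd parity (5 ones in 101101100)


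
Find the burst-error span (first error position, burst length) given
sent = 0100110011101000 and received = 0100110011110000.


XOR: 0000000000011000

Burst at position 11, length 2


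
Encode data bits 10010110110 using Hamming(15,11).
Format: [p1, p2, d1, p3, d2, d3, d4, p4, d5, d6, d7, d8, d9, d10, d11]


Parity bits: p1=0, p2=1, p3=1, p4=0

011100100110110


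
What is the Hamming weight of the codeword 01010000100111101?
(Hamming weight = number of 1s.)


Counting 1s in 01010000100111101

8


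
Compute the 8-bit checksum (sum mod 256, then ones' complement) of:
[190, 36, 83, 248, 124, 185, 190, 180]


Sum = 1236 mod 256 = 212
Complement = 43

43


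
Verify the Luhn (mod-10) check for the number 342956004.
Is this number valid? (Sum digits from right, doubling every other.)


Luhn sum = 34
34 mod 10 = 4

Invalid (Luhn sum mod 10 = 4)


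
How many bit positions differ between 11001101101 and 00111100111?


XOR: 11110001010
Count of 1s: 6

6


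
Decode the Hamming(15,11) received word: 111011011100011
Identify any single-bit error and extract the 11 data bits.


Syndrome = 9: error at position 9

Data: 11100100011 (corrected bit 9)


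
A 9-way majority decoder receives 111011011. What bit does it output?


Ones: 7 out of 9
Threshold: 5

1 (7/9 voted 1)


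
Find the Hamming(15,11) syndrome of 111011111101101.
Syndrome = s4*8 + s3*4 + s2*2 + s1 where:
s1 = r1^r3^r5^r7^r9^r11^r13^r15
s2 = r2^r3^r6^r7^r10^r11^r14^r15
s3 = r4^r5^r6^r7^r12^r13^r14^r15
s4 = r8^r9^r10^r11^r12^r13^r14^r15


s1=1, s2=0, s3=0, s4=0

Syndrome = 1 (error at position 1)


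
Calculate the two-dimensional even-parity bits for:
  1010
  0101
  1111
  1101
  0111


Row parities: 00011
Column parities: 1010

Row P: 00011, Col P: 1010, Corner: 0


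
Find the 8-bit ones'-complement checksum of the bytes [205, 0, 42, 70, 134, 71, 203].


Sum = 725 mod 256 = 213
Complement = 42

42


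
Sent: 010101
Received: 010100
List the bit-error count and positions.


XOR: 000001

1 error(s) at position(s): 5


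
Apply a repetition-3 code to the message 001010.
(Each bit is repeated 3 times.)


Each bit -> 3 copies

000000111000111000


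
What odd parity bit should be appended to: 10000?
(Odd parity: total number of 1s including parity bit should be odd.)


Number of 1s in data: 1
Parity bit: 0

0


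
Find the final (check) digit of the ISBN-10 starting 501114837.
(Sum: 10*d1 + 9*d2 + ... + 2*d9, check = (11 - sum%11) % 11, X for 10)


Weighted sum: 146
146 mod 11 = 3

Check digit: 8


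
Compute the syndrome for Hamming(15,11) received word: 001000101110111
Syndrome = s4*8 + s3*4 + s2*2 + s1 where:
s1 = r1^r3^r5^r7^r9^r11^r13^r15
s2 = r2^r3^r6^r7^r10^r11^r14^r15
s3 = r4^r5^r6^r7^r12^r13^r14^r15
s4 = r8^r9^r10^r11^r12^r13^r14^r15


s1=0, s2=0, s3=0, s4=0

Syndrome = 0 (no error)


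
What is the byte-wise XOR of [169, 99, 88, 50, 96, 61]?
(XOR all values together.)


XOR chain: 169 ^ 99 ^ 88 ^ 50 ^ 96 ^ 61 = 253

253


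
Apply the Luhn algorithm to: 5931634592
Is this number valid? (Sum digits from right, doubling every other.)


Luhn sum = 47
47 mod 10 = 7

Invalid (Luhn sum mod 10 = 7)


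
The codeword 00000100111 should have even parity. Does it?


Number of 1s: 4

Yes, parity is correct (4 ones)


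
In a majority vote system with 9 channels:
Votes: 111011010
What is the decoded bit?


Ones: 6 out of 9
Threshold: 5

1 (6/9 voted 1)


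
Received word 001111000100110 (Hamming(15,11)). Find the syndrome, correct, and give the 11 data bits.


Syndrome = 13: error at position 13

Data: 11100100010 (corrected bit 13)


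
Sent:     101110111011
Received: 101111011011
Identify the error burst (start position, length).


XOR: 000001100000

Burst at position 5, length 2


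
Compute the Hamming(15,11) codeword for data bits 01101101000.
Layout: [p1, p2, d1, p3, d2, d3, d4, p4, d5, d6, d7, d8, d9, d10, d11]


Parity bits: p1=0, p2=0, p3=1, p4=1

000111011101000


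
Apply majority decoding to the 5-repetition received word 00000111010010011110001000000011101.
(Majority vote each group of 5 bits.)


Groups: 00000, 11101, 00100, 11110, 00100, 00000, 11101
Majority votes: 0101001

0101001


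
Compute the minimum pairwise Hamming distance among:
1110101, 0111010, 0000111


Comparing all pairs, minimum distance: 4
Can detect 3 errors, correct 1 errors

4


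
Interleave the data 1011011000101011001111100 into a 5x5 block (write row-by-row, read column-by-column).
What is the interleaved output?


Matrix:
  10110
  11000
  10101
  10011
  11100
Read columns: 1111101001101011001000110

1111101001101011001000110


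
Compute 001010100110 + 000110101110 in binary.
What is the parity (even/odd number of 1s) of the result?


001010100110 = 678
000110101110 = 430
Sum = 1108 = 10001010100
1s count = 4

even parity (4 ones in 10001010100)


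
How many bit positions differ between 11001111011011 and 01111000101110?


XOR: 10110111110101
Count of 1s: 10

10


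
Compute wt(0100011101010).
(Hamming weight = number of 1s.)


Counting 1s in 0100011101010

6


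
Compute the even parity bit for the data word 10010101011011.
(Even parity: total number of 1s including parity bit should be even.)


Number of 1s in data: 8
Parity bit: 0

0


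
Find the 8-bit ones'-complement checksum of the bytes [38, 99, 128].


Sum = 265 mod 256 = 9
Complement = 246

246


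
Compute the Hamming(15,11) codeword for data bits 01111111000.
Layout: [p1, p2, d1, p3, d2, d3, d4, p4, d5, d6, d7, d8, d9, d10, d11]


Parity bits: p1=0, p2=0, p3=0, p4=0

000011101111000


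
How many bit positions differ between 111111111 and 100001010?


XOR: 011110101
Count of 1s: 6

6


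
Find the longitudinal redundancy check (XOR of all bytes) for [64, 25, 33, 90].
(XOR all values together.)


XOR chain: 64 ^ 25 ^ 33 ^ 90 = 34

34
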